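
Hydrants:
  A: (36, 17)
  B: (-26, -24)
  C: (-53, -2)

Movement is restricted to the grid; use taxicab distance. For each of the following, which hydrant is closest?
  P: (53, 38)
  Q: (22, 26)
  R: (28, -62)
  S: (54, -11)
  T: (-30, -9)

P at (53, 38):
  A: 38
  B: 141
  C: 146
  → nearest: A (38)
Q at (22, 26):
  A: 23
  B: 98
  C: 103
  → nearest: A (23)
R at (28, -62):
  A: 87
  B: 92
  C: 141
  → nearest: A (87)
S at (54, -11):
  A: 46
  B: 93
  C: 116
  → nearest: A (46)
T at (-30, -9):
  A: 92
  B: 19
  C: 30
  → nearest: B (19)

P→A; Q→A; R→A; S→A; T→B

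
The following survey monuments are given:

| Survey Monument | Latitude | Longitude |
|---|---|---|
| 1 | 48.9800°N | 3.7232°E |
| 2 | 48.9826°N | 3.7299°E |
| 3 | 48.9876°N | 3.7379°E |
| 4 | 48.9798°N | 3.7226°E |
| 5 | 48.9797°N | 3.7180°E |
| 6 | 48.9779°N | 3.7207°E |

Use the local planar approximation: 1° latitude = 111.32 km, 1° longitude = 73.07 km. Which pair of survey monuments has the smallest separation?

1 and 4

Pairwise distances:
1–4: 0.0492 km
4–6: 0.2530 km
5–6: 0.2812 km
1–6: 0.2967 km
4–5: 0.3363 km
1–5: 0.3814 km
1–2: 0.5687 km
2–4: 0.6178 km
2–3: 0.8072 km
2–6: 0.8519 km
2–5: 0.9275 km
1–3: 1.3673 km
3–4: 1.4156 km
3–6: 1.6570 km
3–5: 1.6993 km
Closest pair: 1–4 at 0.0492 km.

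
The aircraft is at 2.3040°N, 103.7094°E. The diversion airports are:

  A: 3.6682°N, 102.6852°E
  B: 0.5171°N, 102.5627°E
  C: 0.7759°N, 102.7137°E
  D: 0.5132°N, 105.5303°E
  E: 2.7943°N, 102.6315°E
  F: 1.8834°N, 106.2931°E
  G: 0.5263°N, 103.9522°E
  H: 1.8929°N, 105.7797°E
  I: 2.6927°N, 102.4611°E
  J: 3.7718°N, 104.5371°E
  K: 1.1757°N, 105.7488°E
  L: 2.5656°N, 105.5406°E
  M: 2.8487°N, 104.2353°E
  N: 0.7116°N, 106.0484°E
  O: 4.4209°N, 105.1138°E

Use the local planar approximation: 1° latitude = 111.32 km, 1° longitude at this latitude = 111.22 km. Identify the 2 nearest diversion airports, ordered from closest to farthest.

M, E

Distances from 2.3040°N, 103.7094°E:
A: √((1.3642·111.32)² + (-1.0242·111.22)²) = √(23062.293015 + 12975.835300) = 189.8371 km
B: √((-1.7869·111.32)² + (-1.1467·111.22)²) = √(39568.254556 + 16265.424664) = 236.2915 km
C: √((-1.5281·111.32)² + (-0.9957·111.22)²) = √(28936.762964 + 12263.736079) = 202.9791 km
D: √((-1.7908·111.32)² + (1.8209·111.22)²) = √(39741.162491 + 41014.552110) = 284.1755 km
E: √((0.4903·111.32)² + (-1.0779·111.22)²) = √(2978.997795 + 14372.182567) = 131.7239 km
F: √((-0.4206·111.32)² + (2.5837·111.22)²) = √(2192.224020 + 82575.260399) = 291.1486 km
G: √((-1.7777·111.32)² + (0.2428·111.22)²) = √(39161.862673 + 729.227682) = 199.7275 km
H: √((-0.4111·111.32)² + (2.0703·111.22)²) = √(2094.311844 + 53019.099320) = 234.7625 km
I: √((0.3887·111.32)² + (-1.2483·111.22)²) = √(1872.300169 + 19275.414348) = 145.4225 km
J: √((1.4678·111.32)² + (0.8277·111.22)²) = √(26698.088113 + 8474.453322) = 187.5434 km
K: √((-1.1283·111.32)² + (2.0394·111.22)²) = √(15775.951833 + 51448.250532) = 259.2763 km
L: √((0.2616·111.32)² + (1.8312·111.22)²) = √(848.050813 + 41479.865625) = 205.7375 km
M: √((0.5447·111.32)² + (0.5259·111.22)²) = √(3676.724981 + 3421.150054) = 84.2489 km
N: √((-1.5924·111.32)² + (2.3390·111.22)²) = √(31423.223411 + 67674.682215) = 314.7982 km
O: √((2.1169·111.32)² + (1.4044·111.22)²) = √(55532.481571 + 24397.617770) = 282.7191 km
Sorted: M (84.2489 km) < E (131.7239 km) < I (145.4225 km) < J (187.5434 km) < …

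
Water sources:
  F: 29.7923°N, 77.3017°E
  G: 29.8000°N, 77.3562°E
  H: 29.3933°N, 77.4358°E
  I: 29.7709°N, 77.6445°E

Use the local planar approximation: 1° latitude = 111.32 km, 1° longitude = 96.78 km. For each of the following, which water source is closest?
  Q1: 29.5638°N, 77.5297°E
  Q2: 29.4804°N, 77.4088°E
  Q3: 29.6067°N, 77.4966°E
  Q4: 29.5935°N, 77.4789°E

Q1 at 29.5638°N, 77.5297°E:
  F: √((0.2285·111.32)² + (-0.2280·96.78)²) = √(647.021637 + 486.901295) = 33.6738 km
  G: √((0.2362·111.32)² + (-0.1735·96.78)²) = √(691.363077 + 281.948763) = 31.1979 km
  H: √((-0.1705·111.32)² + (-0.0939·96.78)²) = √(360.242678 + 82.585237) = 21.0435 km
  I: √((0.2071·111.32)² + (0.1148·96.78)²) = √(531.504068 + 123.439744) = 25.5919 km
  → nearest: H (21.0435 km)
Q2 at 29.4804°N, 77.4088°E:
  F: √((0.3119·111.32)² + (-0.1071·96.78)²) = √(1205.527564 + 107.436086) = 36.2348 km
  G: √((0.3196·111.32)² + (-0.0526·96.78)²) = √(1265.784976 + 25.914493) = 35.9402 km
  H: √((-0.0871·111.32)² + (0.0270·96.78)²) = √(94.011873 + 6.828083) = 10.0419 km
  I: √((0.2905·111.32)² + (0.2357·96.78)²) = √(1045.775995 + 520.343820) = 39.5742 km
  → nearest: H (10.0419 km)
Q3 at 29.6067°N, 77.4966°E:
  F: √((0.1856·111.32)² + (-0.1949·96.78)²) = √(426.876590 + 355.790964) = 27.9762 km
  G: √((0.1933·111.32)² + (-0.1404·96.78)²) = √(463.031038 + 184.631353) = 25.4492 km
  H: √((-0.2134·111.32)² + (-0.0608·96.78)²) = √(564.332712 + 34.624092) = 24.4736 km
  I: √((0.1642·111.32)² + (0.1479·96.78)²) = √(334.112482 + 204.883783) = 23.2163 km
  → nearest: I (23.2163 km)
Q4 at 29.5935°N, 77.4789°E:
  F: √((0.1988·111.32)² + (-0.1772·96.78)²) = √(489.755312 + 294.102469) = 27.9975 km
  G: √((0.2065·111.32)² + (-0.1227·96.78)²) = √(528.428834 + 141.013393) = 25.8736 km
  H: √((-0.2002·111.32)² + (-0.0431·96.78)²) = √(496.677563 + 17.399060) = 22.6733 km
  I: √((0.1774·111.32)² + (0.1656·96.78)²) = √(389.990139 + 256.857293) = 25.4332 km
  → nearest: H (22.6733 km)

Q1→H; Q2→H; Q3→I; Q4→H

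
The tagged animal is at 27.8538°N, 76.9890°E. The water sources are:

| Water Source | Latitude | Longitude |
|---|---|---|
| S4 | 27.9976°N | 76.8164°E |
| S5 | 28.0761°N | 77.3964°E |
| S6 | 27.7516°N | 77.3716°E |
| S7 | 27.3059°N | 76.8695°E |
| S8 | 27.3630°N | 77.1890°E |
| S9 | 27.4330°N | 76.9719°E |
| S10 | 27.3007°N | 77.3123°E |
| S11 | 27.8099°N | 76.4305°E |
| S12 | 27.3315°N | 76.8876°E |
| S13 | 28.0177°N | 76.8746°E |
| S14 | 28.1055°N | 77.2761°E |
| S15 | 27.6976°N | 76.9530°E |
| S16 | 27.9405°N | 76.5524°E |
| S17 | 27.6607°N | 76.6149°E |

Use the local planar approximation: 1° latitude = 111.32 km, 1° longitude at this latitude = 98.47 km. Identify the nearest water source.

Distances from 27.8538°N, 76.9890°E:
S4: √((0.1438·111.32)² + (-0.1726·98.47)²) = √(256.250173 + 288.861365) = 23.3476 km
S5: √((0.2223·111.32)² + (0.4074·98.47)²) = √(612.386095 + 1609.347854) = 47.1353 km
S6: √((-0.1022·111.32)² + (0.3826·98.47)²) = √(129.433945 + 1419.377143) = 39.3549 km
S7: √((-0.5479·111.32)² + (-0.1195·98.47)²) = √(3720.051876 + 138.466172) = 62.1170 km
S8: √((-0.4908·111.32)² + (0.2000·98.47)²) = √(2985.076761 + 387.853636) = 58.0769 km
S9: √((-0.4208·111.32)² + (-0.0171·98.47)²) = √(2194.309370 + 2.835307) = 46.8737 km
S10: √((-0.5531·111.32)² + (0.3233·98.47)²) = √(3790.999370 + 1013.489573) = 69.3144 km
S11: √((-0.0439·111.32)² + (-0.5585·98.47)²) = √(23.882261 + 3024.504470) = 55.2122 km
S12: √((-0.5223·111.32)² + (-0.1014·98.47)²) = √(3380.542864 + 99.697389) = 58.9936 km
S13: √((0.1639·111.32)² + (-0.1144·98.47)²) = √(332.892724 + 126.899504) = 21.4428 km
S14: √((0.2517·111.32)² + (0.2871·98.47)²) = √(785.078034 + 799.234571) = 39.8034 km
S15: √((-0.1562·111.32)² + (-0.0360·98.47)²) = √(302.348943 + 12.566458) = 17.7459 km
S16: √((0.0867·111.32)² + (-0.4366·98.47)²) = √(93.150371 + 1848.312236) = 44.0620 km
S17: √((-0.1931·111.32)² + (-0.3741·98.47)²) = √(462.073373 + 1357.010763) = 42.6507 km
Minimum: S15 at 17.7459 km.

S15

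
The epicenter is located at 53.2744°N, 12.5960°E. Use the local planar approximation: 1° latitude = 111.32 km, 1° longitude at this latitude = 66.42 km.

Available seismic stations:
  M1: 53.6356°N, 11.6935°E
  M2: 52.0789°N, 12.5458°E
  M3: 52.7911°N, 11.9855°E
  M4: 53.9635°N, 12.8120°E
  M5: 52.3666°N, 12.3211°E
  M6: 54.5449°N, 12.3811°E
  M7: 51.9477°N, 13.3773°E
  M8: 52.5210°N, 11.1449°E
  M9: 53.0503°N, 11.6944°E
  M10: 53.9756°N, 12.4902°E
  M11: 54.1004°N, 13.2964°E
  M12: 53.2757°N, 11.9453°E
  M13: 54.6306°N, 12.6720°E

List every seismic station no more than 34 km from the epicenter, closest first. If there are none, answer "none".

none

Distances from 53.2744°N, 12.5960°E:
M1: √((0.3612·111.32)² + (-0.9025·66.42)²) = √(1616.746311 + 3593.289130) = 72.1806 km
M2: √((-1.1955·111.32)² + (-0.0502·66.42)²) = √(17711.100859 + 11.117450) = 133.1248 km
M3: √((-0.4833·111.32)² + (-0.6105·66.42)²) = √(2894.542867 + 1644.254651) = 67.3706 km
M4: √((0.6891·111.32)² + (0.2160·66.42)²) = √(5884.517993 + 205.828375) = 78.0407 km
M5: √((-0.9078·111.32)² + (-0.2749·66.42)²) = √(10212.374961 + 333.385895) = 102.6926 km
M6: √((1.2705·111.32)² + (-0.2149·66.42)²) = √(20003.027596 + 203.737313) = 142.1505 km
M7: √((-1.3267·111.32)² + (0.7813·66.42)²) = √(21811.817416 + 2692.981631) = 156.5401 km
M8: √((-0.7534·111.32)² + (-1.4511·66.42)²) = √(7033.923279 + 9289.501875) = 127.7632 km
M9: √((-0.2241·111.32)² + (-0.9016·66.42)²) = √(622.343429 + 3586.126033) = 64.8727 km
M10: √((0.7012·111.32)² + (-0.1058·66.42)²) = √(6092.986420 + 49.382046) = 78.3733 km
M11: √((0.8260·111.32)² + (0.7004·66.42)²) = √(8454.861348 + 2164.163247) = 103.0487 km
M12: √((0.0013·111.32)² + (-0.6507·66.42)²) = √(0.020943 + 1867.924662) = 43.2197 km
M13: √((1.3562·111.32)² + (0.0760·66.42)²) = √(22792.600342 + 25.481496) = 151.0566 km
Threshold 34 km: none within range.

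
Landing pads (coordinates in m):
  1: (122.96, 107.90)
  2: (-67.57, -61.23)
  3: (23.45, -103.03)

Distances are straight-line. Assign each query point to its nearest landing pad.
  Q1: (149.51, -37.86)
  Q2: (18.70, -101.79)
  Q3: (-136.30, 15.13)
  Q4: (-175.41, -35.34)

Q1 at (149.51, -37.86):
  1: 148.16 m
  2: 218.33 m
  3: 141.91 m
  → nearest: 3 (141.91 m)
Q2 at (18.70, -101.79):
  1: 234.18 m
  2: 95.33 m
  3: 4.91 m
  → nearest: 3 (4.91 m)
Q3 at (-136.30, 15.13):
  1: 275.36 m
  2: 102.74 m
  3: 198.70 m
  → nearest: 2 (102.74 m)
Q4 at (-175.41, -35.34):
  1: 330.97 m
  2: 110.90 m
  3: 210.06 m
  → nearest: 2 (110.90 m)

Q1→3; Q2→3; Q3→2; Q4→2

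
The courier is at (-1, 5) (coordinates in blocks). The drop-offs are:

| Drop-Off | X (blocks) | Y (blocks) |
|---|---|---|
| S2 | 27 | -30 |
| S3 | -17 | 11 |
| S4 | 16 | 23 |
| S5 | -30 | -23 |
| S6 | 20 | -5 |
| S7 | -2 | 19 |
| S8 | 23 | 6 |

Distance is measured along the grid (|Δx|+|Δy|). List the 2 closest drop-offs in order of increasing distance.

S7, S3

Distances from (-1, 5):
S2: 63 blocks
S3: 22 blocks
S4: 35 blocks
S5: 57 blocks
S6: 31 blocks
S7: 15 blocks
S8: 25 blocks
Sorted: S7 (15 blocks) < S3 (22 blocks) < S8 (25 blocks) < S6 (31 blocks) < …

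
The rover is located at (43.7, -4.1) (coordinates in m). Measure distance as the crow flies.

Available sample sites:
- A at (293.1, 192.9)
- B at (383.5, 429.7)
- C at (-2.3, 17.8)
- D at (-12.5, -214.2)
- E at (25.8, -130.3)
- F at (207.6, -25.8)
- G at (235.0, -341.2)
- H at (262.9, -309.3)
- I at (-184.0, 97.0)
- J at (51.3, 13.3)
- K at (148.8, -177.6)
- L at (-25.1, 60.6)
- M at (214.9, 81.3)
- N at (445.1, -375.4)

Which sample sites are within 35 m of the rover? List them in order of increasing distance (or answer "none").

J

Distances from (43.7, -4.1):
A: 317.8 m
B: 551.0 m
C: 50.9 m
D: 217.5 m
E: 127.5 m
F: 165.3 m
G: 387.6 m
H: 375.8 m
I: 249.1 m
J: 19.0 m
K: 202.9 m
L: 94.4 m
M: 191.3 m
N: 546.8 m
Threshold 35 m: J (19.0 m) is within range.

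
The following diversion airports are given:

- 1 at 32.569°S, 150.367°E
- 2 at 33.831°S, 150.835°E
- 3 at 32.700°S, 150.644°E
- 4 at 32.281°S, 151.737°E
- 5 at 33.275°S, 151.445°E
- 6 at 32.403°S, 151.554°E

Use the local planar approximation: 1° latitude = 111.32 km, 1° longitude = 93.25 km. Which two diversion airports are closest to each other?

Pairwise distances:
1–2: √((-1.262·111.32)² + (0.468·93.25)²) = √(19736.27124 + 1904.53688) = 147.108 km
1–3: √((-0.131·111.32)² + (0.277·93.25)²) = √(212.66156 + 667.20182) = 29.662 km
1–4: √((0.288·111.32)² + (1.370·93.25)²) = √(1027.85386 + 16320.70126) = 131.714 km
1–5: √((-0.706·111.32)² + (1.078·93.25)²) = √(6176.68989 + 10104.97405) = 127.600 km
1–6: √((0.166·111.32)² + (1.187·93.25)²) = √(341.47788 + 12251.77800) = 112.220 km
2–3: √((1.131·111.32)² + (-0.191·93.25)²) = √(15851.54526 + 317.22282) = 127.156 km
2–4: √((1.550·111.32)² + (0.902·93.25)²) = √(29772.12212 + 7074.74443) = 191.955 km
2–5: √((0.556·111.32)² + (0.610·93.25)²) = √(3830.85733 + 3235.61881) = 84.062 km
2–6: √((1.428·111.32)² + (0.719·93.25)²) = √(25269.85851 + 4495.26669) = 172.526 km
3–4: √((0.419·111.32)² + (1.093·93.25)²) = √(2175.57691 + 10388.14505) = 112.088 km
3–5: √((-0.575·111.32)² + (0.801·93.25)²) = √(4097.15208 + 5579.08160) = 98.368 km
3–6: √((0.297·111.32)² + (0.910·93.25)²) = √(1093.09849 + 7200.79531) = 91.071 km
4–5: √((-0.994·111.32)² + (-0.292·93.25)²) = √(12243.88281 + 741.41844) = 113.953 km
4–6: √((-0.122·111.32)² + (-0.183·93.25)²) = √(184.44465 + 291.20569) = 21.809 km
5–6: √((0.872·111.32)² + (0.109·93.25)²) = √(9422.78681 + 103.31198) = 97.602 km
Closest pair: 4–6 at 21.809 km.

4 and 6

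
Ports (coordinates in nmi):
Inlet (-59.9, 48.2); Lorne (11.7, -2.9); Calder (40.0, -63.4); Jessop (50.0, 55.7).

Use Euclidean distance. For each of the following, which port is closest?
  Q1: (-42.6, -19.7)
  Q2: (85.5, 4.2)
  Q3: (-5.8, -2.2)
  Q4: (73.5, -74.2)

Q1→Lorne; Q2→Jessop; Q3→Lorne; Q4→Calder

Q1 at (-42.6, -19.7):
  Inlet: 70.1 nmi
  Lorne: 56.8 nmi
  Calder: 93.4 nmi
  Jessop: 119.4 nmi
  → nearest: Lorne (56.8 nmi)
Q2 at (85.5, 4.2):
  Inlet: 151.9 nmi
  Lorne: 74.1 nmi
  Calder: 81.5 nmi
  Jessop: 62.5 nmi
  → nearest: Jessop (62.5 nmi)
Q3 at (-5.8, -2.2):
  Inlet: 73.9 nmi
  Lorne: 17.5 nmi
  Calder: 76.4 nmi
  Jessop: 80.4 nmi
  → nearest: Lorne (17.5 nmi)
Q4 at (73.5, -74.2):
  Inlet: 181.0 nmi
  Lorne: 94.4 nmi
  Calder: 35.2 nmi
  Jessop: 132.0 nmi
  → nearest: Calder (35.2 nmi)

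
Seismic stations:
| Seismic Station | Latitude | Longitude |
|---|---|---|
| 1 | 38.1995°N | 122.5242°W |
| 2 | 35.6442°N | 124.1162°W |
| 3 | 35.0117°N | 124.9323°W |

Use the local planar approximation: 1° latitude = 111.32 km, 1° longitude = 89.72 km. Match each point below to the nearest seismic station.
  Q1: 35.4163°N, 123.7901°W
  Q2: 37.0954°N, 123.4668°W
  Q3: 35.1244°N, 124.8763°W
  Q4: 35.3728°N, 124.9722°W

Q1 at 35.4163°N, 123.7901°W:
  1: √((2.7832·111.32)² + (1.2659·89.72)²) = √(95992.041217 + 12899.632256) = 329.9874 km
  2: √((0.2279·111.32)² + (-0.3261·89.72)²) = √(643.628173 + 856.012541) = 38.7252 km
  3: √((-0.4046·111.32)² + (-1.1422·89.72)²) = √(2028.608086 + 10501.778196) = 111.9392 km
  → nearest: 2 (38.7252 km)
Q2 at 37.0954°N, 123.4668°W:
  1: √((1.1041·111.32)² + (0.9426·89.72)²) = √(15106.477740 + 7152.097078) = 149.1931 km
  2: √((-1.4512·111.32)² + (-0.6494·89.72)²) = √(26097.621896 + 3394.713273) = 171.7333 km
  3: √((-2.0837·111.32)² + (-1.4655·89.72)²) = √(53804.274384 + 17288.215815) = 266.6318 km
  → nearest: 1 (149.1931 km)
Q3 at 35.1244°N, 124.8763°W:
  1: √((3.0751·111.32)² + (2.3521·89.72)²) = √(117183.072772 + 44533.834789) = 402.1404 km
  2: √((0.5198·111.32)² + (0.7601·89.72)²) = √(3348.258235 + 4650.717875) = 89.4370 km
  3: √((-0.1127·111.32)² + (-0.0560·89.72)²) = √(157.396194 + 25.243791) = 13.5144 km
  → nearest: 3 (13.5144 km)
Q4 at 35.3728°N, 124.9722°W:
  1: √((2.8267·111.32)² + (2.4480·89.72)²) = √(99016.103782 + 48239.339946) = 383.7388 km
  2: √((0.2714·111.32)² + (0.8560·89.72)²) = √(912.779929 + 5898.289152) = 82.5292 km
  3: √((-0.3611·111.32)² + (0.0399·89.72)²) = √(1615.851226 + 12.815169) = 40.3567 km
  → nearest: 3 (40.3567 km)

Q1→2; Q2→1; Q3→3; Q4→3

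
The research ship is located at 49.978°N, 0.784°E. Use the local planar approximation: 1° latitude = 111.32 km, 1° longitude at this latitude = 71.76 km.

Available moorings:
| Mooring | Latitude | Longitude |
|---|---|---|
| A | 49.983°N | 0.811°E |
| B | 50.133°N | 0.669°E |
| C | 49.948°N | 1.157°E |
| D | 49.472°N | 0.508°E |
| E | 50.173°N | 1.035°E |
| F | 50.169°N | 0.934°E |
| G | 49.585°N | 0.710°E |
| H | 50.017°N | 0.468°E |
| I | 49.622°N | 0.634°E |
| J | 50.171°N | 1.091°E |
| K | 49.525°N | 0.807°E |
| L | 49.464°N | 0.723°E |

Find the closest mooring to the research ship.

Distances from 49.978°N, 0.784°E:
A: √((0.005·111.32)² + (0.027·71.76)²) = √(0.30980 + 3.75398) = 2.016 km
B: √((0.155·111.32)² + (-0.115·71.76)²) = √(297.72122 + 68.10211) = 19.127 km
C: √((-0.030·111.32)² + (0.373·71.76)²) = √(11.15293 + 716.44445) = 26.974 km
D: √((-0.506·111.32)² + (-0.276·71.76)²) = √(3172.83457 + 392.26813) = 59.708 km
E: √((0.195·111.32)² + (0.251·71.76)²) = √(471.21121 + 324.42350) = 28.207 km
F: √((0.191·111.32)² + (0.150·71.76)²) = √(452.07775 + 115.86370) = 23.832 km
G: √((-0.393·111.32)² + (-0.074·71.76)²) = √(1913.95400 + 28.19865) = 44.070 km
H: √((0.039·111.32)² + (-0.316·71.76)²) = √(18.84845 + 514.20823) = 23.088 km
I: √((-0.356·111.32)² + (-0.150·71.76)²) = √(1570.53056 + 115.86370) = 41.066 km
J: √((0.193·111.32)² + (0.307·71.76)²) = √(461.59491 + 485.33500) = 30.772 km
K: √((-0.453·111.32)² + (0.023·71.76)²) = √(2542.97915 + 2.72408) = 50.455 km
L: √((-0.514·111.32)² + (-0.061·71.76)²) = √(3273.95445 + 19.16128) = 57.386 km
Minimum: A at 2.016 km.

A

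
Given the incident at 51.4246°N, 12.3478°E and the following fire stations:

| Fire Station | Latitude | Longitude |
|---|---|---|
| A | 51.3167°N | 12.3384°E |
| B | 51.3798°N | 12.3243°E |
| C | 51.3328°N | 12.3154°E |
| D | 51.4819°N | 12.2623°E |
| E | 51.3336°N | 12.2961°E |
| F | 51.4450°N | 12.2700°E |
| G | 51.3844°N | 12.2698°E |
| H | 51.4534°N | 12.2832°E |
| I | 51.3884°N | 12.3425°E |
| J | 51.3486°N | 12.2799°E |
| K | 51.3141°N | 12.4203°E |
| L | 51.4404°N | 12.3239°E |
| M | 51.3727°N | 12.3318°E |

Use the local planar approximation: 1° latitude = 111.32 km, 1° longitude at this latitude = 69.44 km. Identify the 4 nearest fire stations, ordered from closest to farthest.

L, I, B, H

Distances from 51.4246°N, 12.3478°E:
A: 12.0292 km
B: 5.2473 km
C: 10.4639 km
D: 8.7141 km
E: 10.7475 km
F: 5.8603 km
G: 7.0259 km
H: 5.5137 km
I: 4.0466 km
J: 9.6855 km
K: 13.2912 km
L: 2.4182 km
M: 5.8834 km
Sorted: L (2.4182 km) < I (4.0466 km) < B (5.2473 km) < H (5.5137 km) < F (5.8603 km) < M (5.8834 km) < …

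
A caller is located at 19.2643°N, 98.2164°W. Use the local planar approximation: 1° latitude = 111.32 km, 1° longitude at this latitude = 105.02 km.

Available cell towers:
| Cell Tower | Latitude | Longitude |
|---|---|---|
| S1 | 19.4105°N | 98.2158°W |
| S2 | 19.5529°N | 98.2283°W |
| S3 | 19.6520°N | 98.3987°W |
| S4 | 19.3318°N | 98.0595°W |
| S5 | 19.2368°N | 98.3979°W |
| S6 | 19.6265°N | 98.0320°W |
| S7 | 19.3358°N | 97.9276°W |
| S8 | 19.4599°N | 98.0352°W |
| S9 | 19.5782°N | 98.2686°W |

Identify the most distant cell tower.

Distances from 19.2643°N, 98.2164°W:
S1: 16.2751 km
S2: 32.1513 km
S3: 47.2146 km
S4: 18.1101 km
S5: 19.3054 km
S6: 44.7296 km
S7: 31.3568 km
S8: 28.9178 km
S9: 35.3708 km
Maximum: S3 at 47.2146 km.

S3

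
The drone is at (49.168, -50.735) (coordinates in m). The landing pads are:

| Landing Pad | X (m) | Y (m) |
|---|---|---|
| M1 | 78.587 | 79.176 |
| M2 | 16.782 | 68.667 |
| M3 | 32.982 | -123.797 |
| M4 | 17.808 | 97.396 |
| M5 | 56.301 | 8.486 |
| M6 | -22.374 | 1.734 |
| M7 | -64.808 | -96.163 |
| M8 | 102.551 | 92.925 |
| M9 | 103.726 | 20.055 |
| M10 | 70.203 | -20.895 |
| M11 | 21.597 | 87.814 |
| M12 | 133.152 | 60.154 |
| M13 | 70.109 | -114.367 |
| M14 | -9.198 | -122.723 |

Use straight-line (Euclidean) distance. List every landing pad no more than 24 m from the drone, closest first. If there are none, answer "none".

none

Distances from (49.168, -50.735):
M1: √((29.419)² + (129.911)²) = √(865.47756 + 16876.86792) = 133.200 m
M2: √((-32.386)² + (119.402)²) = √(1048.85300 + 14256.83760) = 123.716 m
M3: √((-16.186)² + (-73.062)²) = √(261.98660 + 5338.05584) = 74.833 m
M4: √((-31.360)² + (148.131)²) = √(983.44960 + 21942.79316) = 151.414 m
M5: √((7.133)² + (59.221)²) = √(50.87969 + 3507.12684) = 59.649 m
M6: √((-71.542)² + (52.469)²) = √(5118.25776 + 2752.99596) = 88.720 m
M7: √((-113.976)² + (-45.428)²) = √(12990.52858 + 2063.70318) = 122.696 m
M8: √((53.383)² + (143.660)²) = √(2849.74469 + 20638.19560) = 153.258 m
M9: √((54.558)² + (70.790)²) = √(2976.57536 + 5011.22410) = 89.374 m
M10: √((21.035)² + (29.840)²) = √(442.47123 + 890.42560) = 36.509 m
M11: √((-27.571)² + (138.549)²) = √(760.16004 + 19195.82540) = 141.266 m
M12: √((83.984)² + (110.889)²) = √(7053.31226 + 12296.37032) = 139.103 m
M13: √((20.941)² + (-63.632)²) = √(438.52548 + 4049.03142) = 66.989 m
M14: √((-58.366)² + (-71.988)²) = √(3406.58996 + 5182.27214) = 92.676 m
Threshold 24 m: none within range.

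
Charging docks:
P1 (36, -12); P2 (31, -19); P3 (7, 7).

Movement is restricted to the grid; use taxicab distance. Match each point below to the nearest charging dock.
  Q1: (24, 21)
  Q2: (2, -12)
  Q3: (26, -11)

Q1→P3; Q2→P3; Q3→P1

Q1 at (24, 21):
  P1: 45
  P2: 47
  P3: 31
  → nearest: P3 (31)
Q2 at (2, -12):
  P1: 34
  P2: 36
  P3: 24
  → nearest: P3 (24)
Q3 at (26, -11):
  P1: 11
  P2: 13
  P3: 37
  → nearest: P1 (11)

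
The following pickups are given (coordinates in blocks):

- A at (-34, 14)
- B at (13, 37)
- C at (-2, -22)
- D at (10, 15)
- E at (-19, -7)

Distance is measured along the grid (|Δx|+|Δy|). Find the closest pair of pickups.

Pairwise distances:
A–B: 70 blocks
A–C: 68 blocks
A–D: 45 blocks
A–E: 36 blocks
B–C: 74 blocks
B–D: 25 blocks
B–E: 76 blocks
C–D: 49 blocks
C–E: 32 blocks
D–E: 51 blocks
Closest pair: B–D at 25 blocks.

B and D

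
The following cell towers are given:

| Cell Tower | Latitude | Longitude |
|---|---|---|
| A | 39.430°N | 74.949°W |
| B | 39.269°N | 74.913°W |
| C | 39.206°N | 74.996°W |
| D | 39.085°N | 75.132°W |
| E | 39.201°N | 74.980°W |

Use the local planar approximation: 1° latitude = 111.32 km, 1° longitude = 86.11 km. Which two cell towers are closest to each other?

C and E

Pairwise distances:
C–E: 1.486 km
B–E: 9.518 km
B–C: 10.013 km
C–D: 17.849 km
A–B: 18.189 km
D–E: 18.386 km
A–C: 25.262 km
A–E: 25.632 km
B–D: 27.842 km
A–D: 41.513 km
Closest pair: C–E at 1.486 km.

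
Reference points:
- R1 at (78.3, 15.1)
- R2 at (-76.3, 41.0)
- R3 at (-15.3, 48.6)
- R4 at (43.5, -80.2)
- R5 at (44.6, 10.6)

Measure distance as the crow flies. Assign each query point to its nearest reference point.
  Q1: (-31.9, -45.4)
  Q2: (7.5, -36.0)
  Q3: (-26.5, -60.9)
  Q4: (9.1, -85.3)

Q1→R4; Q2→R4; Q3→R4; Q4→R4

Q1 at (-31.9, -45.4):
  R1: √((110.2)² + (60.5)²) = √(12144.040 + 3660.250) = 125.7
  R2: √((-44.4)² + (86.4)²) = √(1971.360 + 7464.960) = 97.1
  R3: √((16.6)² + (94.0)²) = √(275.560 + 8836.000) = 95.5
  R4: √((75.4)² + (-34.8)²) = √(5685.160 + 1211.040) = 83.0
  R5: √((76.5)² + (56.0)²) = √(5852.250 + 3136.000) = 94.8
  → nearest: R4 (83.0)
Q2 at (7.5, -36.0):
  R1: √((70.8)² + (51.1)²) = √(5012.640 + 2611.210) = 87.3
  R2: √((-83.8)² + (77.0)²) = √(7022.440 + 5929.000) = 113.8
  R3: √((-22.8)² + (84.6)²) = √(519.840 + 7157.160) = 87.6
  R4: √((36.0)² + (-44.2)²) = √(1296.000 + 1953.640) = 57.0
  R5: √((37.1)² + (46.6)²) = √(1376.410 + 2171.560) = 59.6
  → nearest: R4 (57.0)
Q3 at (-26.5, -60.9):
  R1: √((104.8)² + (76.0)²) = √(10983.040 + 5776.000) = 129.5
  R2: √((-49.8)² + (101.9)²) = √(2480.040 + 10383.610) = 113.4
  R3: √((11.2)² + (109.5)²) = √(125.440 + 11990.250) = 110.1
  R4: √((70.0)² + (-19.3)²) = √(4900.000 + 372.490) = 72.6
  R5: √((71.1)² + (71.5)²) = √(5055.210 + 5112.250) = 100.8
  → nearest: R4 (72.6)
Q4 at (9.1, -85.3):
  R1: √((69.2)² + (100.4)²) = √(4788.640 + 10080.160) = 121.9
  R2: √((-85.4)² + (126.3)²) = √(7293.160 + 15951.690) = 152.5
  R3: √((-24.4)² + (133.9)²) = √(595.360 + 17929.210) = 136.1
  R4: √((34.4)² + (5.1)²) = √(1183.360 + 26.010) = 34.8
  R5: √((35.5)² + (95.9)²) = √(1260.250 + 9196.810) = 102.3
  → nearest: R4 (34.8)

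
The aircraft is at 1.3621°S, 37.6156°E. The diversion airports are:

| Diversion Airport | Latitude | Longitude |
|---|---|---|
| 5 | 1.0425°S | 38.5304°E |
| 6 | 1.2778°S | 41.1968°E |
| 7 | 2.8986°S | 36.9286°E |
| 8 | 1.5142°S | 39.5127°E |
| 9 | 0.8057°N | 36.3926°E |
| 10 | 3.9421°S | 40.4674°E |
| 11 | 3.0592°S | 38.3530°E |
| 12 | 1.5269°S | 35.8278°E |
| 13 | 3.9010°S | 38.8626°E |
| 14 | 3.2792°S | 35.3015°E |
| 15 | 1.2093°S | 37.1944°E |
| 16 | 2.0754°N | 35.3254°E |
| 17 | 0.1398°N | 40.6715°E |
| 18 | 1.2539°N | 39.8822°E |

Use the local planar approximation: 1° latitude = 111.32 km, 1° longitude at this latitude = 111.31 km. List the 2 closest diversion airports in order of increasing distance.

Distances from 1.3621°S, 37.6156°E:
5: 107.8629 km
6: 398.7338 km
7: 187.3591 km
8: 211.8439 km
9: 277.0687 km
10: 428.0786 km
11: 205.9814 km
12: 199.8439 km
13: 314.8751 km
14: 334.5045 km
15: 49.8740 km
16: 459.7998 km
17: 379.0205 km
18: 385.3024 km
Sorted: 15 (49.8740 km) < 5 (107.8629 km) < 7 (187.3591 km) < 12 (199.8439 km) < …

15, 5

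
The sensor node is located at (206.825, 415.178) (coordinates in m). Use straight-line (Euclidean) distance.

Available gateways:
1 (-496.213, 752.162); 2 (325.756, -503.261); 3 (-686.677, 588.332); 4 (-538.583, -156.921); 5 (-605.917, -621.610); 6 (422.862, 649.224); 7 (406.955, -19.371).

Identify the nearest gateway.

6

Distances from (206.825, 415.178):
1: 779.629 m
2: 926.107 m
3: 910.125 m
4: 939.644 m
5: 1317.376 m
6: 318.511 m
7: 478.419 m
Minimum: 6 at 318.511 m.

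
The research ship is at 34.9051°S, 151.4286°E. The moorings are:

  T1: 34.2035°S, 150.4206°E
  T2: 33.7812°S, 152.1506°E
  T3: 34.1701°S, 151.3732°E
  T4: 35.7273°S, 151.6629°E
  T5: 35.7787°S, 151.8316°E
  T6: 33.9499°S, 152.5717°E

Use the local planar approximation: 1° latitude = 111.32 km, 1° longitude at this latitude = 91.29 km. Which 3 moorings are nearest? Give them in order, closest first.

Distances from 34.9051°S, 151.4286°E:
T1: 120.6966 km
T2: 141.4124 km
T3: 81.9764 km
T4: 93.9933 km
T5: 103.9754 km
T6: 148.9844 km
Sorted: T3 (81.9764 km) < T4 (93.9933 km) < T5 (103.9754 km) < T1 (120.6966 km) < T2 (141.4124 km) < …

T3, T4, T5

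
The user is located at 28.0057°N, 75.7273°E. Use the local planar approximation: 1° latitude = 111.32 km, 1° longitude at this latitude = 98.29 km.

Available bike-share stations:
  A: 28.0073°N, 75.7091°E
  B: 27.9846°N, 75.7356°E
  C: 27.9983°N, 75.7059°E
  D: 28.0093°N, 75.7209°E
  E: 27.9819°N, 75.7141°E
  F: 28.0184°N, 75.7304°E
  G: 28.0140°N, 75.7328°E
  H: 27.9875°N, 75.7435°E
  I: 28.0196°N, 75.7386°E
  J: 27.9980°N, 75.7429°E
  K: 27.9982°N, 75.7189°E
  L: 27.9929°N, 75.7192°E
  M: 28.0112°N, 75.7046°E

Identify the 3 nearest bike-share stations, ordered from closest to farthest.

D, G, K

Distances from 28.0057°N, 75.7273°E:
A: √((0.0016·111.32)² + (-0.0182·98.29)²) = √(0.031724 + 3.200084) = 1.7977 km
B: √((-0.0211·111.32)² + (0.0083·98.29)²) = √(5.517106 + 0.665541) = 2.4865 km
C: √((-0.0074·111.32)² + (-0.0214·98.29)²) = √(0.678594 + 4.424317) = 2.2590 km
D: √((0.0036·111.32)² + (-0.0064·98.29)²) = √(0.160602 + 0.395711) = 0.7459 km
E: √((-0.0238·111.32)² + (-0.0132·98.29)²) = √(7.019405 + 1.683319) = 2.9500 km
F: √((0.0127·111.32)² + (0.0031·98.29)²) = √(1.998729 + 0.092841) = 1.4462 km
G: √((0.0083·111.32)² + (0.0055·98.29)²) = √(0.853695 + 0.292243) = 1.0705 km
H: √((-0.0182·111.32)² + (0.0162·98.29)²) = √(4.104773 + 2.535413) = 2.5769 km
I: √((0.0139·111.32)² + (0.0113·98.29)²) = √(2.394286 + 1.233603) = 1.9047 km
J: √((-0.0077·111.32)² + (0.0156·98.29)²) = √(0.734730 + 2.351082) = 1.7566 km
K: √((-0.0075·111.32)² + (-0.0084·98.29)²) = √(0.697058 + 0.681675) = 1.1742 km
L: √((-0.0128·111.32)² + (-0.0081·98.29)²) = √(2.030329 + 0.633853) = 1.6322 km
M: √((0.0055·111.32)² + (-0.0227·98.29)²) = √(0.374862 + 4.978178) = 2.3137 km
Sorted: D (0.7459 km) < G (1.0705 km) < K (1.1742 km) < F (1.4462 km) < L (1.6322 km) < …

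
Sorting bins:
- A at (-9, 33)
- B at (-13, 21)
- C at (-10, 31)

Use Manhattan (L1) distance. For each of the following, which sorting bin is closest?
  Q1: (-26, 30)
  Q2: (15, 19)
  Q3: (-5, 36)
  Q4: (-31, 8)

Q1→C; Q2→B; Q3→A; Q4→B

Q1 at (-26, 30):
  A: |17| + |3| = 17 + 3 = 20
  B: |13| + |-9| = 13 + 9 = 22
  C: |16| + |1| = 16 + 1 = 17
  → nearest: C (17)
Q2 at (15, 19):
  A: |-24| + |14| = 24 + 14 = 38
  B: |-28| + |2| = 28 + 2 = 30
  C: |-25| + |12| = 25 + 12 = 37
  → nearest: B (30)
Q3 at (-5, 36):
  A: |-4| + |-3| = 4 + 3 = 7
  B: |-8| + |-15| = 8 + 15 = 23
  C: |-5| + |-5| = 5 + 5 = 10
  → nearest: A (7)
Q4 at (-31, 8):
  A: |22| + |25| = 22 + 25 = 47
  B: |18| + |13| = 18 + 13 = 31
  C: |21| + |23| = 21 + 23 = 44
  → nearest: B (31)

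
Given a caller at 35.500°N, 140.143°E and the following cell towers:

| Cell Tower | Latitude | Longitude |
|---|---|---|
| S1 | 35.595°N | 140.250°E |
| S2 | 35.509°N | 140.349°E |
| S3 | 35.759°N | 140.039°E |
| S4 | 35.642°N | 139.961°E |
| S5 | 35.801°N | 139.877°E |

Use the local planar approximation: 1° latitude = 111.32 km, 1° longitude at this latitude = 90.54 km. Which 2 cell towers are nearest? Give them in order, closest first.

Distances from 35.500°N, 140.143°E:
S1: 14.342 km
S2: 18.678 km
S3: 30.331 km
S4: 22.834 km
S5: 41.265 km
Sorted: S1 (14.342 km) < S2 (18.678 km) < S4 (22.834 km) < S3 (30.331 km) < …

S1, S2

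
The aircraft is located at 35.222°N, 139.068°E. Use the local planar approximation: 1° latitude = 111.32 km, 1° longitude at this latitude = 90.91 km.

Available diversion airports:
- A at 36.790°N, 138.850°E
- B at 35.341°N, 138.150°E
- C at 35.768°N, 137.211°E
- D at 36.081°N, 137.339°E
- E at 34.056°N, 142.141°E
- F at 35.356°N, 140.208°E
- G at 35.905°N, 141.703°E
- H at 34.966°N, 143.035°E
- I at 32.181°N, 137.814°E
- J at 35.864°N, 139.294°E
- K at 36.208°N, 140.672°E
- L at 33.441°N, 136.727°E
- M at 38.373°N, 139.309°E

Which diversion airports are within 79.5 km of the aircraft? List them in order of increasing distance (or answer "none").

Distances from 35.222°N, 139.068°E:
A: √((1.568·111.32)² + (-0.218·90.91)²) = √(30467.61872 + 392.76819) = 175.671 km
B: √((0.119·111.32)² + (-0.918·90.91)²) = √(175.48513 + 6964.80045) = 84.500 km
C: √((0.546·111.32)² + (-1.857·90.91)²) = √(3694.29592 + 28500.14851) = 179.428 km
D: √((0.859·111.32)² + (-1.729·90.91)²) = √(9143.92643 + 24706.61809) = 183.985 km
E: √((-1.166·111.32)² + (3.073·90.91)²) = √(16847.81155 + 78045.60221) = 308.048 km
F: √((0.134·111.32)² + (1.140·90.91)²) = √(222.51331 + 10740.71068) = 104.705 km
G: √((0.683·111.32)² + (2.635·90.91)²) = √(5780.79812 + 57383.17244) = 251.324 km
H: √((-0.256·111.32)² + (3.967·90.91)²) = √(812.13144 + 130061.18796) = 361.764 km
I: √((-3.041·111.32)² + (-1.254·90.91)²) = √(114598.57982 + 12996.25992) = 357.204 km
J: √((0.642·111.32)² + (0.226·90.91)²) = √(5107.59498 + 422.12414) = 74.362 km
K: √((0.986·111.32)² + (1.604·90.91)²) = √(12047.59127 + 21263.36741) = 182.513 km
L: √((-1.781·111.32)² + (-2.341·90.91)²) = √(39307.39240 + 45292.48435) = 290.861 km
M: √((3.151·111.32)² + (0.241·90.91)²) = √(123039.11585 + 480.01786) = 351.453 km
Threshold 79.5 km: J (74.362 km) is within range.

J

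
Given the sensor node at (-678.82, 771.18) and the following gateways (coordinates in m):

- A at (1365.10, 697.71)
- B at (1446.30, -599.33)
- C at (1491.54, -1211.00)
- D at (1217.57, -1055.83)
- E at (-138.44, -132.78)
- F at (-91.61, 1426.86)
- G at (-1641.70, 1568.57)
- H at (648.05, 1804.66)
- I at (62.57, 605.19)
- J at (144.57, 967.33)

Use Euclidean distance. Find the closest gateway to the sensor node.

Distances from (-678.82, 771.18):
A: 2045.24 m
B: 2528.72 m
C: 2939.30 m
D: 2633.30 m
E: 1053.16 m
F: 880.19 m
G: 1250.19 m
H: 1681.86 m
I: 759.74 m
J: 846.43 m
Minimum: I at 759.74 m.

I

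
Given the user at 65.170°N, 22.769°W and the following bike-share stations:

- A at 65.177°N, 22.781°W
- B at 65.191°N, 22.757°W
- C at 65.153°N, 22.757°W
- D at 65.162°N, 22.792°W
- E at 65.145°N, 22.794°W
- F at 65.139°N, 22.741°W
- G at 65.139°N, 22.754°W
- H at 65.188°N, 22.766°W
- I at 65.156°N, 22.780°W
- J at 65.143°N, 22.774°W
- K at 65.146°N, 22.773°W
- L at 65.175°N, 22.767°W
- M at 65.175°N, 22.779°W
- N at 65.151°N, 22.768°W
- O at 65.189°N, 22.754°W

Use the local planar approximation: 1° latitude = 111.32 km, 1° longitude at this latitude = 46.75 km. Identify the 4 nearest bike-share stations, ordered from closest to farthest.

L, M, A, D

Distances from 65.170°N, 22.769°W:
A: 0.960 km
B: 2.404 km
C: 1.974 km
D: 1.396 km
E: 3.018 km
F: 3.691 km
G: 3.521 km
H: 2.009 km
I: 1.641 km
J: 3.015 km
K: 2.678 km
L: 0.564 km
M: 0.727 km
N: 2.116 km
O: 2.228 km
Sorted: L (0.564 km) < M (0.727 km) < A (0.960 km) < D (1.396 km) < I (1.641 km) < C (1.974 km) < …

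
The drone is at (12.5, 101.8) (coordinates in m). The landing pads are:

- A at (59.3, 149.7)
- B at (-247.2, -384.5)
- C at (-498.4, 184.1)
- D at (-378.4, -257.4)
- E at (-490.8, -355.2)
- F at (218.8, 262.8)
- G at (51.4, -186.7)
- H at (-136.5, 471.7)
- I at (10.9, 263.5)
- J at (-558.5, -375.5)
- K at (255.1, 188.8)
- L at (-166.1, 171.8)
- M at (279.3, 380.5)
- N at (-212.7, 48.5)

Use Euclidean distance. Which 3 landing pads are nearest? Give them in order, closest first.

Distances from (12.5, 101.8):
A: 67.0 m
B: 551.3 m
C: 517.5 m
D: 530.9 m
E: 679.8 m
F: 261.7 m
G: 291.1 m
H: 398.8 m
I: 161.7 m
J: 744.2 m
K: 257.7 m
L: 191.8 m
M: 385.8 m
N: 231.4 m
Sorted: A (67.0 m) < I (161.7 m) < L (191.8 m) < N (231.4 m) < K (257.7 m) < …

A, I, L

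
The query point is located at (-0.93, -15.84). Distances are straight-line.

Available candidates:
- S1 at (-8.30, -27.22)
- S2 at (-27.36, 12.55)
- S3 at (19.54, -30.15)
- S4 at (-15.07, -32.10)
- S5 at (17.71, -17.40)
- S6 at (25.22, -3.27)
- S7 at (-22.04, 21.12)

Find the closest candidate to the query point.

S1

Distances from (-0.93, -15.84):
S1: √((-7.37)² + (-11.38)²) = √(54.3169 + 129.5044) = 13.56
S2: √((-26.43)² + (28.39)²) = √(698.5449 + 805.9921) = 38.79
S3: √((20.47)² + (-14.31)²) = √(419.0209 + 204.7761) = 24.98
S4: √((-14.14)² + (-16.26)²) = √(199.9396 + 264.3876) = 21.55
S5: √((18.64)² + (-1.56)²) = √(347.4496 + 2.4336) = 18.71
S6: √((26.15)² + (12.57)²) = √(683.8225 + 158.0049) = 29.01
S7: √((-21.11)² + (36.96)²) = √(445.6321 + 1366.0416) = 42.56
Minimum: S1 at 13.56.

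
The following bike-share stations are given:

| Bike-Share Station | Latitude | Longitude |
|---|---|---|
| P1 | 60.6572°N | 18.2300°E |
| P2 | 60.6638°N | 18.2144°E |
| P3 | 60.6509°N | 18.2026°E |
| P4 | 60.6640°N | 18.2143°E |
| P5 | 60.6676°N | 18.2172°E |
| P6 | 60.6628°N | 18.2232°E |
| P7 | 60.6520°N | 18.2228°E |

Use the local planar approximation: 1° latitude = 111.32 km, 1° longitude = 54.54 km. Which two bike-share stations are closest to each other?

P2 and P4

Pairwise distances:
P1–P2: √((0.0066·111.32)² + (-0.0156·54.54)²) = √(0.539802 + 0.723901) = 1.1241 km
P1–P3: √((-0.0063·111.32)² + (-0.0274·54.54)²) = √(0.491844 + 2.233219) = 1.6508 km
P1–P4: √((0.0068·111.32)² + (-0.0157·54.54)²) = √(0.573013 + 0.733212) = 1.1429 km
P1–P5: √((0.0104·111.32)² + (-0.0128·54.54)²) = √(1.340334 + 0.487360) = 1.3519 km
P1–P6: √((0.0056·111.32)² + (-0.0068·54.54)²) = √(0.388618 + 0.137546) = 0.7254 km
P1–P7: √((-0.0052·111.32)² + (-0.0072·54.54)²) = √(0.335084 + 0.154204) = 0.6995 km
P2–P3: √((-0.0129·111.32)² + (-0.0118·54.54)²) = √(2.062176 + 0.414185) = 1.5736 km
P2–P4: √((0.0002·111.32)² + (-0.0001·54.54)²) = √(0.000496 + 0.000030) = 0.0229 km
P2–P5: √((0.0038·111.32)² + (0.0028·54.54)²) = √(0.178943 + 0.023321) = 0.4497 km
P2–P6: √((-0.0010·111.32)² + (0.0088·54.54)²) = √(0.012392 + 0.230354) = 0.4927 km
P2–P7: √((-0.0118·111.32)² + (0.0084·54.54)²) = √(1.725482 + 0.209889) = 1.3912 km
P3–P4: √((0.0131·111.32)² + (0.0117·54.54)²) = √(2.126616 + 0.407195) = 1.5918 km
P3–P5: √((0.0167·111.32)² + (0.0146·54.54)²) = √(3.456045 + 0.634068) = 2.0224 km
P3–P6: √((0.0119·111.32)² + (0.0206·54.54)²) = √(1.754851 + 1.262306) = 1.7370 km
P3–P7: √((0.0011·111.32)² + (0.0202·54.54)²) = √(0.014994 + 1.213761) = 1.1085 km
P4–P5: √((0.0036·111.32)² + (0.0029·54.54)²) = √(0.160602 + 0.025016) = 0.4308 km
P4–P6: √((-0.0012·111.32)² + (0.0089·54.54)²) = √(0.017845 + 0.235619) = 0.5035 km
P4–P7: √((-0.0120·111.32)² + (0.0085·54.54)²) = √(1.784469 + 0.214916) = 1.4140 km
P5–P6: √((-0.0048·111.32)² + (0.0060·54.54)²) = √(0.285515 + 0.107086) = 0.6266 km
P5–P7: √((-0.0156·111.32)² + (0.0056·54.54)²) = √(3.015752 + 0.093284) = 1.7632 km
P6–P7: √((-0.0108·111.32)² + (-0.0004·54.54)²) = √(1.445419 + 0.000476) = 1.2025 km
Closest pair: P2–P4 at 0.0229 km.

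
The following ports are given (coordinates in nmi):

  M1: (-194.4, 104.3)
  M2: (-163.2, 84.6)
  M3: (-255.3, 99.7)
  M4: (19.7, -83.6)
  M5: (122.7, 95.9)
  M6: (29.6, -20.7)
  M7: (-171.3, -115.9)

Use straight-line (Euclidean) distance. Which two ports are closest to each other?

Pairwise distances:
M1–M2: √((31.2)² + (-19.7)²) = √(973.440 + 388.090) = 36.9 nmi
M1–M3: √((-60.9)² + (-4.6)²) = √(3708.810 + 21.160) = 61.1 nmi
M1–M4: √((214.1)² + (-187.9)²) = √(45838.810 + 35306.410) = 284.9 nmi
M1–M5: √((317.1)² + (-8.4)²) = √(100552.410 + 70.560) = 317.2 nmi
M1–M6: √((224.0)² + (-125.0)²) = √(50176.000 + 15625.000) = 256.5 nmi
M1–M7: √((23.1)² + (-220.2)²) = √(533.610 + 48488.040) = 221.4 nmi
M2–M3: √((-92.1)² + (15.1)²) = √(8482.410 + 228.010) = 93.3 nmi
M2–M4: √((182.9)² + (-168.2)²) = √(33452.410 + 28291.240) = 248.5 nmi
M2–M5: √((285.9)² + (11.3)²) = √(81738.810 + 127.690) = 286.1 nmi
M2–M6: √((192.8)² + (-105.3)²) = √(37171.840 + 11088.090) = 219.7 nmi
M2–M7: √((-8.1)² + (-200.5)²) = √(65.610 + 40200.250) = 200.7 nmi
M3–M4: √((275.0)² + (-183.3)²) = √(75625.000 + 33598.890) = 330.5 nmi
M3–M5: √((378.0)² + (-3.8)²) = √(142884.000 + 14.440) = 378.0 nmi
M3–M6: √((284.9)² + (-120.4)²) = √(81168.010 + 14496.160) = 309.3 nmi
M3–M7: √((84.0)² + (-215.6)²) = √(7056.000 + 46483.360) = 231.4 nmi
M4–M5: √((103.0)² + (179.5)²) = √(10609.000 + 32220.250) = 207.0 nmi
M4–M6: √((9.9)² + (62.9)²) = √(98.010 + 3956.410) = 63.7 nmi
M4–M7: √((-191.0)² + (-32.3)²) = √(36481.000 + 1043.290) = 193.7 nmi
M5–M6: √((-93.1)² + (-116.6)²) = √(8667.610 + 13595.560) = 149.2 nmi
M5–M7: √((-294.0)² + (-211.8)²) = √(86436.000 + 44859.240) = 362.3 nmi
M6–M7: √((-200.9)² + (-95.2)²) = √(40360.810 + 9063.040) = 222.3 nmi
Closest pair: M1–M2 at 36.9 nmi.

M1 and M2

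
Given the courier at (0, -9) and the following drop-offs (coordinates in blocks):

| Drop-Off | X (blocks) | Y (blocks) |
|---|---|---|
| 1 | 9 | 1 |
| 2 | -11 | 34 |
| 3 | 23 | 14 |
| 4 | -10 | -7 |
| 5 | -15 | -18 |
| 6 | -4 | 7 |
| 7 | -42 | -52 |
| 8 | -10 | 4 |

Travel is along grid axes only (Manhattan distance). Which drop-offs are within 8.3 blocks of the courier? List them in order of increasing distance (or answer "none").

none

Distances from (0, -9):
1: 19 blocks
2: 54 blocks
3: 46 blocks
4: 12 blocks
5: 24 blocks
6: 20 blocks
7: 85 blocks
8: 23 blocks
Threshold 8.3 blocks: none within range.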